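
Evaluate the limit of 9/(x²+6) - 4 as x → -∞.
Evaluate the dominant behaviour as x → -∞; each term tends to a finite value or vanishes.
Limit = -4.

Final answer: -4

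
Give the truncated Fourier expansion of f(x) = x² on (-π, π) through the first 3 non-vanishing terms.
-4·cos(x) + cos(2·x) + π^2/3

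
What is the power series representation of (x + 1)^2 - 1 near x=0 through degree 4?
x^2 + 2·x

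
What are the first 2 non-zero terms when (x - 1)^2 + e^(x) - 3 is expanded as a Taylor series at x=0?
-x - 1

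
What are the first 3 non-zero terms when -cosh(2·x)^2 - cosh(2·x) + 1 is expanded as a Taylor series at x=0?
-6·x^4 - 6·x^2 - 1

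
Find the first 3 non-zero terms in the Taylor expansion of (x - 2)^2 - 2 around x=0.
x^2 - 4·x + 2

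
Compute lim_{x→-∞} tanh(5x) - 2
Evaluate the dominant behaviour as x → -∞; each term tends to a finite value or vanishes.
Limit = -3.

Final answer: -3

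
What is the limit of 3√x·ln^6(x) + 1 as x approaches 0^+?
The product is a 0·∞ indeterminate form at x → 0⁺.
Rewrite the product as 3·ln^6(x) / x^(-1/2) and apply L'Hôpital, or use the standard hierarchy x^(-1/2) ≫ |ln x|^6 as x → 0⁺.
The indeterminate product → 0, so the limit = 1.

Final answer: 1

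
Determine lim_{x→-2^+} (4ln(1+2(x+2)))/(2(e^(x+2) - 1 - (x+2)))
Both numerator and denominator → 0 as x → -2^+; this is a 0/0 indeterminate form.
Expand each to leading order near x = -2: numerator ~ 8·(x + 2), denominator ~ (x + 2)^2.
The limit of the ratio is ∞.

Final answer: ∞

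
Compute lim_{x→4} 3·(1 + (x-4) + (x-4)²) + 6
Direct substitution at x = 4 gives 9.

Final answer: 9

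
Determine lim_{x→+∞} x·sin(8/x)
As x → +∞: let u = 8/x → 0⁺; then x·sin(8/x) = 8·sin(u)/u → 8·1 = 8.
Limit = 8.

Final answer: 8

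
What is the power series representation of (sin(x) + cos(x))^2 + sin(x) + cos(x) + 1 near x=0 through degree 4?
x^4/24 - 3·x^3/2 - x^2/2 + 3·x + 3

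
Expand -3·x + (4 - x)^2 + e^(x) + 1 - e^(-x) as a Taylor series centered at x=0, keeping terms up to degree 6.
x^5/60 + x^3/3 + x^2 - 9·x + 17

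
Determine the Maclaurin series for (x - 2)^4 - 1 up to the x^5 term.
x^4 - 8·x^3 + 24·x^2 - 32·x + 15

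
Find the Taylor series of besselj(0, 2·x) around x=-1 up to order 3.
besselj(0, 2) + 2·besselj(1, 2)·(x + 1) + (-besselj(0, 2) + besselj(2, 2))·(x + 1)^2 + (-besselj(1, 2) + besselj(3, 2)/3)·(x + 1)^3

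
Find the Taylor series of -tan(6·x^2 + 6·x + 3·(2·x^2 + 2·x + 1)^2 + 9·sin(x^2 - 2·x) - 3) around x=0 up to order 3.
-36·x^3 - 39·x^2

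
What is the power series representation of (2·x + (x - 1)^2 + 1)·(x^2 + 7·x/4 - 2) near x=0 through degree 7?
x^4 + 7·x^3/4 + 7·x/2 - 4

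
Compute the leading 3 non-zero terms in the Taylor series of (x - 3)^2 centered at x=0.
x^2 - 6·x + 9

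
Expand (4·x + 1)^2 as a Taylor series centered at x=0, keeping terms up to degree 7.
16·x^2 + 8·x + 1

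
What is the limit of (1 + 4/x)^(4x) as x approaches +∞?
As x → +∞: write (1 + 4/x)^(4x) = ((1 + 4/x)^x)^4 → (e^4)^4 = e^16.
Limit = e^(16).

Final answer: e^(16)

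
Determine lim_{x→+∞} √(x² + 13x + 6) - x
As x → +∞: multiply by the conjugate to get (13x+6)/(√(x²+13x+6)+x); the denominator ~ 2x, so the limit is 13/2.
Limit = 13/2.

Final answer: 13/2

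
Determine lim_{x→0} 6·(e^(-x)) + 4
Direct substitution at x = 0 gives 10.

Final answer: 10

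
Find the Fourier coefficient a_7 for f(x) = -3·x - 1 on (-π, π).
a_7 = (1/π) ∫_{-π}^{π} f(x)·cos(7x) dx.
Evaluate the integral (use parity and integration by parts as needed): a_7 = 0.

Final answer: 0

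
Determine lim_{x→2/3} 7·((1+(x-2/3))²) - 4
Direct substitution at x = 2/3 gives 3.

Final answer: 3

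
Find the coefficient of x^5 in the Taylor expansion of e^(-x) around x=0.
Expand to order 5: e^(-x) = -x^5/120 + x^4/24 - x^3/6 + x^2/2 - x + 1 + O(x^6).
The coefficient of x^5 is -1/120.

Final answer: -1/120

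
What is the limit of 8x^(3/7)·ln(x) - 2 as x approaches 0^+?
The product is a 0·∞ indeterminate form at x → 0⁺.
Rewrite the product as 8·ln(x) / x^(-3/7) and apply L'Hôpital, or use the standard hierarchy x^(-3/7) ≫ |ln x| as x → 0⁺.
The indeterminate product → 0, so the limit = -2.

Final answer: -2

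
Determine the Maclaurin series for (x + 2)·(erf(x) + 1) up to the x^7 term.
-2·x^7/(21·√(π)) + x^6/(5·√(π)) + 2·x^5/(5·√(π)) - 2·x^4/(3·√(π)) - 4·x^3/(3·√(π)) + 2·x^2/√(π) + x·(1 + 4/√(π)) + 2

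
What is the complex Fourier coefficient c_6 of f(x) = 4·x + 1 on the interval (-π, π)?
Compute the real Fourier coefficients first: a_6 = 0, b_6 = -4/3.
Then c_6 = (a_6 − i·b_6)/2 = 2·i/3.

Final answer: 2·i/3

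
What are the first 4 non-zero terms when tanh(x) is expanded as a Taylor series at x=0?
-17·x^7/315 + 2·x^5/15 - x^3/3 + x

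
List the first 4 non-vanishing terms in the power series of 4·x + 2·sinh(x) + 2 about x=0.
x^5/60 + x^3/3 + 6·x + 2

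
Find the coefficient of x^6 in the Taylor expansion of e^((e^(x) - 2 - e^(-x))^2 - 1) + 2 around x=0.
22792·e^(3)/15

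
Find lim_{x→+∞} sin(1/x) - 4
Evaluate the dominant behaviour as x → +∞; each term tends to a finite value or vanishes.
Limit = -4.

Final answer: -4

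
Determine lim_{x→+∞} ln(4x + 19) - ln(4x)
This is an ∞ − ∞ indeterminate form.
Combine the logarithms: ln(4x+19) − ln(4x) = ln((4x+19)/(4x)) = ln(1 + 19/(4x)) → ln(1) = 0.
Limit = 0.

Final answer: 0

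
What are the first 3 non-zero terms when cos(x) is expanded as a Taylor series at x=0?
x^4/24 - x^2/2 + 1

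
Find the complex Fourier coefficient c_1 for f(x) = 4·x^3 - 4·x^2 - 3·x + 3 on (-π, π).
Compute the real Fourier coefficients first: a_1 = 16, b_1 = -54 + 8·π^2.
Then c_1 = (a_1 − i·b_1)/2 = 8 - 4·i·π^2 + 27·i.

Final answer: 8 - 4·i·π^2 + 27·i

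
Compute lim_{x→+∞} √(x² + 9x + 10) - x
As x → +∞: multiply by the conjugate to get (9x+10)/(√(x²+9x+10)+x); the denominator ~ 2x, so the limit is 9/2.
Limit = 9/2.

Final answer: 9/2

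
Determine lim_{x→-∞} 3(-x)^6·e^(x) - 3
The product is a 0·∞ indeterminate form at x → -∞.
Rewrite the product as 3(-x)^6 / e^(-x) (an ∞/∞ form) and apply L'Hôpital, or use the standard hierarchy e^(|x|) ≫ |(-x)^6| as x → -∞.
The indeterminate product → 0, so the limit = -3.

Final answer: -3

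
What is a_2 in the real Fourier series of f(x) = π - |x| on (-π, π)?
a_2 = (1/π) ∫_{-π}^{π} f(x)·cos(2x) dx.
Evaluate the integral (use parity and integration by parts as needed): a_2 = 0.

Final answer: 0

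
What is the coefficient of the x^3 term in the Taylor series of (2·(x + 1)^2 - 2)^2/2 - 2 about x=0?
Expand to order 3: (2·(x + 1)^2 - 2)^2/2 - 2 = 8·x^3 + 8·x^2 - 2 + O(x^4).
The coefficient of x^3 is 8.

Final answer: 8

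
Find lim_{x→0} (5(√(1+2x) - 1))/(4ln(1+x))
Both numerator and denominator → 0 as x → 0; this is a 0/0 indeterminate form.
Expand each to leading order near x = 0: numerator ~ 5·x, denominator ~ 4·x.
The limit of the ratio is 5/4.

Final answer: 5/4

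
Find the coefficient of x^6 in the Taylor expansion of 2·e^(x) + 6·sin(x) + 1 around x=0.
Expand to order 6: 2·e^(x) + 6·sin(x) + 1 = x^6/360 + x^5/15 + x^4/12 - 2·x^3/3 + x^2 + 8·x + 3 + O(x^7).
The coefficient of x^6 is 1/360.

Final answer: 1/360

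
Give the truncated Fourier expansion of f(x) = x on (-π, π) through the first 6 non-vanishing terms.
2·sin(x) - sin(2·x) + 2·sin(3·x)/3 - sin(4·x)/2 + 2·sin(5·x)/5 - sin(6·x)/3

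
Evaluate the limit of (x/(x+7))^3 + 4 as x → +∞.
As x → +∞: x/(x+7) = 1/(1 + 7/x) → 1, and the 3rd power of a limit-1 base also → 1; with the additive constant, 1 + 4 = 5.
Limit = 5.

Final answer: 5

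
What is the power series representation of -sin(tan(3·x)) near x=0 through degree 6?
243·x^5/40 - 9·x^3/2 - 3·x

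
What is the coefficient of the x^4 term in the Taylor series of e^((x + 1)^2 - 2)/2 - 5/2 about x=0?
Expand to order 4: e^((x + 1)^2 - 2)/2 - 5/2 = 19·x^4·e^(-1)/12 + 5·x^3·e^(-1)/3 + 3·x^2·e^(-1)/2 + x·e^(-1) - 5/2 + e^(-1)/2 + O(x^5).
The coefficient of x^4 is 19·e^(-1)/12.

Final answer: 19·e^(-1)/12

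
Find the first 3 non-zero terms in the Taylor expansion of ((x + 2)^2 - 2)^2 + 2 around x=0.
20·x^2 + 16·x + 6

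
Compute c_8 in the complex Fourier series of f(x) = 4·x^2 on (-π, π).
Compute the real Fourier coefficients first: a_8 = 1/4, b_8 = 0.
Then c_8 = (a_8 − i·b_8)/2 = 1/8.

Final answer: 1/8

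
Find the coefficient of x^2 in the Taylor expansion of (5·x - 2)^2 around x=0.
Expand to order 2: (5·x - 2)^2 = 25·x^2 - 20·x + 4 + O(x^3).
The coefficient of x^2 is 25.

Final answer: 25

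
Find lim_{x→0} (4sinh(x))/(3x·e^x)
Both numerator and denominator → 0 as x → 0; this is a 0/0 indeterminate form.
Expand each to leading order near x = 0: numerator ~ 4·x, denominator ~ 3·x.
The limit of the ratio is 4/3.

Final answer: 4/3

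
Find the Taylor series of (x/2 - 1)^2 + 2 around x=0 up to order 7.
x^2/4 - x + 3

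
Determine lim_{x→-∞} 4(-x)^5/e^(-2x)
This is an ∞/∞ indeterminate form as x → -∞.
Compare growth rates of the dominant terms (exponentials ≫ polynomials ≫ logarithms), or apply L'Hôpital's rule; the quotient → 0.
Limit = 0.

Final answer: 0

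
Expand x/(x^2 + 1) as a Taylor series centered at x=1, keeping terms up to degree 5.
1/2 - (x - 1)^2/4 + (x - 1)^3/4 - (x - 1)^4/8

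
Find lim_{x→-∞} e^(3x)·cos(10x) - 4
Evaluate the dominant behaviour as x → -∞; each term tends to a finite value or vanishes.
Limit = -4.

Final answer: -4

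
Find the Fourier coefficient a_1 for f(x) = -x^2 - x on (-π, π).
a_1 = (1/π) ∫_{-π}^{π} f(x)·cos(1x) dx.
Evaluate the integral (use parity and integration by parts as needed): a_1 = 4.

Final answer: 4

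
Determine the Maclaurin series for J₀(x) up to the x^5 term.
x^4/64 - x^2/4 + 1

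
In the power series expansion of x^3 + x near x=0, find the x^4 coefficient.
Expand to order 4: x^3 + x = x^3 + x + O(x^5).
The coefficient of x^4 is 0.

Final answer: 0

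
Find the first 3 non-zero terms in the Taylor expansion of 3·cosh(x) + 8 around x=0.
x^4/8 + 3·x^2/2 + 11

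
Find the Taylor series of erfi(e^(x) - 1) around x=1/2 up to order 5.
-erfi(1 - e^(1/2)) + 2·e^(3/2)·e^(e)·e^(-2·e^(1/2))·(x - 1/2)/√(π) + (-2·e^(2)·e^(e) + e^(3/2)·e^(e) + 2·e^(5/2)·e^(e))·e^(-2·e^(1/2))·(x - 1/2)^2/√(π) + (-8·e^(3)·e^(e) - 6·e^(2)·e^(e) + e^(3/2)·e^(e) + 4·e^(7/2)·e^(e) + 12·e^(5/2)·e^(e))·e^(-2·e^(1/2))·(x - 1/2)^3/(3·√(π)) + (-68·e^(3)·e^(e) - 24·e^(4)·e^(e) - 14·e^(2)·e^(e) + e^(3/2)·e^(e) + 50·e^(5/2)·e^(e) + 8·e^(9/2)·e^(e) + 60·e^(7/2)·e^(e))·e^(-2·e^(1/2))·(x - 1/2)^4/(12·√(π)) + (-400·e^(4)·e^(e) - 64·e^(5)·e^(e) - 400·e^(3)·e^(e) - 30·e^(2)·e^(e) + e^(3/2)·e^(e) + 180·e^(5/2)·e^(e) + 16·e^(11/2)·e^(e) + 536·e^(7/2)·e^(e) + 224·e^(9/2)·e^(e))·e^(-2·e^(1/2))·(x - 1/2)^5/(60·√(π))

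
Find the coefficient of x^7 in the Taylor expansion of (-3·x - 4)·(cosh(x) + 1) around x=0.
Expand to order 7: (-3·x - 4)·(cosh(x) + 1) = -x^7/240 - x^6/180 - x^5/8 - x^4/6 - 3·x^3/2 - 2·x^2 - 6·x - 8 + O(x^8).
The coefficient of x^7 is -1/240.

Final answer: -1/240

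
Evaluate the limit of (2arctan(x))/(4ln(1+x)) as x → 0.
Both numerator and denominator → 0 as x → 0; this is a 0/0 indeterminate form.
Expand each to leading order near x = 0: numerator ~ 2·x, denominator ~ 4·x.
The limit of the ratio is 1/2.

Final answer: 1/2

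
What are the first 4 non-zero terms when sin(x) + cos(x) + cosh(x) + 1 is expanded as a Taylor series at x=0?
x^4/12 - x^3/6 + x + 3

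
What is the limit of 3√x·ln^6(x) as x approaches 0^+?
This is a 0·∞ indeterminate form at x → 0⁺.
Rewrite the product as 3·ln^6(x) / x^(-1/2) and apply L'Hôpital, or use the standard hierarchy x^(-1/2) ≫ |ln x|^6 as x → 0⁺.
The indeterminate product → 0, so the limit = 0.

Final answer: 0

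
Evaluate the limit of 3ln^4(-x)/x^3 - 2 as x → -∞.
The quotient is an ∞/∞ indeterminate form as x → -∞.
Compare growth rates of the dominant terms (exponentials ≫ polynomials ≫ logarithms), or apply L'Hôpital's rule; the quotient → 0.
Adding the constant: 0 - 2 = -2. Limit = -2.

Final answer: -2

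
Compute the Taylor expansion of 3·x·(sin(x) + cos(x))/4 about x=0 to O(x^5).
-x^4/8 - 3·x^3/8 + 3·x^2/4 + 3·x/4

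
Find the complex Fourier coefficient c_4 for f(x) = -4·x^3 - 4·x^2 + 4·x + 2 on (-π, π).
Compute the real Fourier coefficients first: a_4 = -1, b_4 = -11/4 + 2·π^2.
Then c_4 = (a_4 − i·b_4)/2 = -1/2 - i·π^2 + 11·i/8.

Final answer: -1/2 - i·π^2 + 11·i/8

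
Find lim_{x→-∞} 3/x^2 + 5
Evaluate the dominant behaviour as x → -∞; each term tends to a finite value or vanishes.
Limit = 5.

Final answer: 5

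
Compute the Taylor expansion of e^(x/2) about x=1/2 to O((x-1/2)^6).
e^(1/4) + e^(1/4)·(x - 1/2)/2 + e^(1/4)·(x - 1/2)^2/8 + e^(1/4)·(x - 1/2)^3/48 + e^(1/4)·(x - 1/2)^4/384 + e^(1/4)·(x - 1/2)^5/3840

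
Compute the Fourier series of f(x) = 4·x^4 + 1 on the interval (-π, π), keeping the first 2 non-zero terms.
(192 - 32·π^2)·cos(x) + 1 + 4·π^4/5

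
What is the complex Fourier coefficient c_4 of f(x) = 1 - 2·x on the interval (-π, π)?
Compute the real Fourier coefficients first: a_4 = 0, b_4 = 1.
Then c_4 = (a_4 − i·b_4)/2 = -i/2.

Final answer: -i/2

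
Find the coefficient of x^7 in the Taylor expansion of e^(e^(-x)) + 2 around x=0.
-877·e/5040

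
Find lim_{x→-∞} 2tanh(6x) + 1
Evaluate the dominant behaviour as x → -∞; each term tends to a finite value or vanishes.
Limit = -1.

Final answer: -1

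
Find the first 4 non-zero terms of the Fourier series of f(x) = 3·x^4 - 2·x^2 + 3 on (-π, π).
(152 - 24·π^2)·cos(x) + (-11 + 6·π^2)·cos(2·x) + (8/3 - 8·π^2/3)·cos(3·x) - 2·π^2/3 + 3 + 3·π^4/5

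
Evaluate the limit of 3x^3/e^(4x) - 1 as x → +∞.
The quotient is an ∞/∞ indeterminate form as x → +∞.
The exponential denominator e^(4x) dominates the polynomial numerator (e^x ≫ x^3 as x → ∞), so the quotient → 0.
Adding the constant: 0 - 1 = -1. Limit = -1.

Final answer: -1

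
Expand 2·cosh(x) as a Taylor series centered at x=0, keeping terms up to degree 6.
x^6/360 + x^4/12 + x^2 + 2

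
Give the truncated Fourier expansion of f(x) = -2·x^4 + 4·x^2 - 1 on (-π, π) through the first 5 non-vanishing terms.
(-112 + 16·π^2)·cos(x) + (10 - 4·π^2)·cos(2·x) + (-80/27 + 16·π^2/9)·cos(3·x) + (11/8 - π^2)·cos(4·x) - 2·π^4/5 - 1 + 4·π^2/3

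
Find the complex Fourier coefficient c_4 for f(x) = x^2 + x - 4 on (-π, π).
Compute the real Fourier coefficients first: a_4 = 1/4, b_4 = -1/2.
Then c_4 = (a_4 − i·b_4)/2 = 1/8 + i/4.

Final answer: 1/8 + i/4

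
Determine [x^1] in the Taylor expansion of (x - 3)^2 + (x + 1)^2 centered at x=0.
Expand to order 1: (x - 3)^2 + (x + 1)^2 = 10 - 4·x + O(x^2).
The coefficient of x^1 is -4.

Final answer: -4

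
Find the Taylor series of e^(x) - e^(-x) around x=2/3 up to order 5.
(-1 + e^(4/3))·e^(-2/3) + (1 + e^(4/3))·e^(-2/3)·(x - 2/3) + (-1 + e^(4/3))·e^(-2/3)·(x - 2/3)^2/2 + (1 + e^(4/3))·e^(-2/3)·(x - 2/3)^3/6 + (-1 + e^(4/3))·e^(-2/3)·(x - 2/3)^4/24 + (1 + e^(4/3))·e^(-2/3)·(x - 2/3)^5/120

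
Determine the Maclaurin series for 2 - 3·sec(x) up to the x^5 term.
-5·x^4/8 - 3·x^2/2 - 1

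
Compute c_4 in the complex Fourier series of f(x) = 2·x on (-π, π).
Compute the real Fourier coefficients first: a_4 = 0, b_4 = -1.
Then c_4 = (a_4 − i·b_4)/2 = i/2.

Final answer: i/2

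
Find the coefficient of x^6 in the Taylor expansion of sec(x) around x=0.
Expand to order 6: sec(x) = 61·x^6/720 + 5·x^4/24 + x^2/2 + 1 + O(x^7).
The coefficient of x^6 is 61/720.

Final answer: 61/720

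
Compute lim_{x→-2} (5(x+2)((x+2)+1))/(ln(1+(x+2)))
Both numerator and denominator → 0 as x → -2; this is a 0/0 indeterminate form.
Expand each to leading order near x = -2: numerator ~ 5·(x + 2), denominator ~ (x + 2).
The limit of the ratio is 5.

Final answer: 5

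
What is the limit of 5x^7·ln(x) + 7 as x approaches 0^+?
The product is a 0·∞ indeterminate form at x → 0⁺.
Rewrite the product as 5·ln(x) / x^(-7) and apply L'Hôpital, or use the standard hierarchy x^(-7) ≫ |ln x| as x → 0⁺.
The indeterminate product → 0, so the limit = 7.

Final answer: 7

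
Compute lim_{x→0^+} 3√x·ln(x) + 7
The product is a 0·∞ indeterminate form at x → 0⁺.
Rewrite the product as 3·ln(x) / x^(-1/2) and apply L'Hôpital, or use the standard hierarchy x^(-1/2) ≫ |ln x| as x → 0⁺.
The indeterminate product → 0, so the limit = 7.

Final answer: 7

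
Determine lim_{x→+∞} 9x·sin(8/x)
As x → +∞: let u = 8/x → 0⁺; then 9·x·sin(8/x) = 9·8·sin(u)/u → 9·8·1 = 72.
Limit = 72.

Final answer: 72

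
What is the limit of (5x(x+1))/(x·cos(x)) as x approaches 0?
Both numerator and denominator → 0 as x → 0; this is a 0/0 indeterminate form.
Expand each to leading order near x = 0: numerator ~ 5·x, denominator ~ x.
The limit of the ratio is 5.

Final answer: 5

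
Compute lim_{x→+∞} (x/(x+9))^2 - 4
As x → +∞: x/(x+9) = 1/(1 + 9/x) → 1, and the 2nd power of a limit-1 base also → 1; with the additive constant, 1 - 4 = -3.
Limit = -3.

Final answer: -3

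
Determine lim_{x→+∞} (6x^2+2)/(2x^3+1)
This is an ∞/∞ indeterminate form as x → +∞.
Divide numerator and denominator by x^3 and let the lower-order terms vanish; the numerator's degree 2 is below the denominator's degree 3, so the quotient → 0.
Limit = 0.

Final answer: 0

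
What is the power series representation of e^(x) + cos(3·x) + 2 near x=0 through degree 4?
41·x^4/12 + x^3/6 - 4·x^2 + x + 4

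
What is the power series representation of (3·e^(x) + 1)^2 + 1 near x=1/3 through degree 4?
2 + 6·e^(1/3) + 9·e^(2/3) + (6·e^(1/3) + 18·e^(2/3))·(x - 1/3) + (3·e^(1/3) + 45·e^(2/3) + 243·e + 567·e^(4/3) + 486·e^(5/3))·(x - 1/3)^2/(1 + 9·e^(1/3) + 27·e^(2/3) + 27·e) + (e^(1/3) + 21·e^(2/3) + 135·e + 351·e^(4/3) + 324·e^(5/3))·(x - 1/3)^3/(1 + 9·e^(1/3) + 27·e^(2/3) + 27·e) + (e^(1/3) + 33·e^(2/3) + 243·e + 675·e^(4/3) + 648·e^(5/3))·(x - 1/3)^4/(4 + 36·e^(1/3) + 108·e^(2/3) + 108·e)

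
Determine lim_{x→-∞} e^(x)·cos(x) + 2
Evaluate the dominant behaviour as x → -∞; each term tends to a finite value or vanishes.
Limit = 2.

Final answer: 2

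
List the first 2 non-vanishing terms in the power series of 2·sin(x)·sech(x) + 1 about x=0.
2·x + 1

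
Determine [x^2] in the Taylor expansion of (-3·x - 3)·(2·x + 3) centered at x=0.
Expand to order 2: (-3·x - 3)·(2·x + 3) = -6·x^2 - 15·x - 9 + O(x^3).
The coefficient of x^2 is -6.

Final answer: -6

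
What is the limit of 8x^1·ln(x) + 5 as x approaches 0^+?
The product is a 0·∞ indeterminate form at x → 0⁺.
Rewrite the product as 8·ln(x) / x^(-1) and apply L'Hôpital, or use the standard hierarchy x^(-1) ≫ |ln x| as x → 0⁺.
The indeterminate product → 0, so the limit = 5.

Final answer: 5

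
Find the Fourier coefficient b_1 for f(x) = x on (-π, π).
b_1 = (1/π) ∫_{-π}^{π} f(x)·sin(1x) dx.
Evaluate the integral (use parity and integration by parts as needed): b_1 = 2.

Final answer: 2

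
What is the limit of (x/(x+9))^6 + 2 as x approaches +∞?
As x → +∞: x/(x+9) = 1/(1 + 9/x) → 1, and the 6th power of a limit-1 base also → 1; with the additive constant, 1 + 2 = 3.
Limit = 3.

Final answer: 3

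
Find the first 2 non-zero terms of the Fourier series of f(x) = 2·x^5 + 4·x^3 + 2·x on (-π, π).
(-72·π^2 + 4·π^4 + 436)·sin(x) + (-2·π^4 - 11 + 6·π^2)·sin(2·x)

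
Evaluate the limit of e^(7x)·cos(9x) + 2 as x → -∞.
Evaluate the dominant behaviour as x → -∞; each term tends to a finite value or vanishes.
Limit = 2.

Final answer: 2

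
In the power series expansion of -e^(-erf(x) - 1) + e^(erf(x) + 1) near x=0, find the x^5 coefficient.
Expand to order 5: -e^(-erf(x) - 1) + e^(erf(x) + 1) = x^5·(-4·e/(3·π^(3/2)) - 4·e^(-1)/(3·π^(3/2)) + 4·e^(-1)/(15·π^(5/2)) + 4·e/(15·π^(5/2)) + e^(-1)/(5·√(π)) + e/(5·√(π))) + x^4·(-4·e/(3·π) - 2·e^(-1)/(3·π^2) + 4·e^(-1)/(3·π) + 2·e/(3·π^2)) + x^3·(-2·e/(3·√(π)) - 2·e^(-1)/(3·√(π)) + 4·e^(-1)/(3·π^(3/2)) + 4·e/(3·π^(3/2))) + x^2·(-2·e^(-1)/π + 2·e/π) + x·(2·e^(-1)/√(π) + 2·e/√(π)) - e^(-1) + e + O(x^6).
The coefficient of x^5 is -4·e/(3·π^(3/2)) - 4·e^(-1)/(3·π^(3/2)) + 4·e^(-1)/(15·π^(5/2)) + 4·e/(15·π^(5/2)) + e^(-1)/(5·√(π)) + e/(5·√(π)).

Final answer: -4·e/(3·π^(3/2)) - 4·e^(-1)/(3·π^(3/2)) + 4·e^(-1)/(15·π^(5/2)) + 4·e/(15·π^(5/2)) + e^(-1)/(5·√(π)) + e/(5·√(π))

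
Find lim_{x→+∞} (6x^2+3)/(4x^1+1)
This is an ∞/∞ indeterminate form as x → +∞.
Divide numerator and denominator by x^2 and let the lower-order terms vanish; the numerator's degree 2 exceeds the denominator's degree 1, so the quotient diverges.
Limit = ∞.

Final answer: ∞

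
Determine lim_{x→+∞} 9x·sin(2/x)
As x → +∞: let u = 2/x → 0⁺; then 9·x·sin(2/x) = 9·2·sin(u)/u → 9·2·1 = 18.
Limit = 18.

Final answer: 18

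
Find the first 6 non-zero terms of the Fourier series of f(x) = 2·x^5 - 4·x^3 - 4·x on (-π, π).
(-88·π^2 + 4·π^4 + 520)·sin(x) + (-2·π^4 - 17 + 14·π^2)·sin(2·x) + (-152·π^2/27 + 88/81 + 4·π^4/3)·sin(3·x) + (-π^4 + 25/32 + 13·π^2/4)·sin(4·x) + (-56·π^2/25 - 664/625 + 4·π^4/5)·sin(5·x) + (-2·π^4/3 + 85/81 + 46·π^2/27)·sin(6·x)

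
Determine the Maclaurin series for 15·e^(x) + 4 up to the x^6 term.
x^6/48 + x^5/8 + 5·x^4/8 + 5·x^3/2 + 15·x^2/2 + 15·x + 19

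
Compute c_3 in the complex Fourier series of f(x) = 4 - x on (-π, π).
Compute the real Fourier coefficients first: a_3 = 0, b_3 = -2/3.
Then c_3 = (a_3 − i·b_3)/2 = i/3.

Final answer: i/3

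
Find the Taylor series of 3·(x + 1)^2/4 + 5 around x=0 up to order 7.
3·x^2/4 + 3·x/2 + 23/4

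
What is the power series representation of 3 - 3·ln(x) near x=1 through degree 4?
3 - 3·(x - 1) + 3·(x - 1)^2/2 - (x - 1)^3 + 3·(x - 1)^4/4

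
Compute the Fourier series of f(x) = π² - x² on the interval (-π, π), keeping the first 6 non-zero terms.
4·cos(x) - cos(2·x) + 4·cos(3·x)/9 - cos(4·x)/4 + 4·cos(5·x)/25 + 2·π^2/3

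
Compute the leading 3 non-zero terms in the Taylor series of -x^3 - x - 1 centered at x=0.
-x^3 - x - 1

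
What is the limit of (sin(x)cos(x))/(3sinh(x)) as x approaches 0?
Both numerator and denominator → 0 as x → 0; this is a 0/0 indeterminate form.
Expand each to leading order near x = 0: numerator ~ x, denominator ~ 3·x.
The limit of the ratio is 1/3.

Final answer: 1/3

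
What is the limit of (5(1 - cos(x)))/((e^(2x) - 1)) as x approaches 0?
Both numerator and denominator → 0 as x → 0; this is a 0/0 indeterminate form.
Expand each to leading order near x = 0: numerator ~ 5·x^2/2, denominator ~ 2·x.
The limit of the ratio is 0.

Final answer: 0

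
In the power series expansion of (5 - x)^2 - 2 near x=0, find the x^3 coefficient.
Expand to order 3: (5 - x)^2 - 2 = x^2 - 10·x + 23 + O(x^4).
The coefficient of x^3 is 0.

Final answer: 0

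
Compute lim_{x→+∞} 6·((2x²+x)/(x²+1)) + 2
Evaluate the dominant behaviour as x → +∞; each term tends to a finite value or vanishes.
Limit = 14.

Final answer: 14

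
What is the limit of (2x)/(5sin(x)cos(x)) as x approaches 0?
Both numerator and denominator → 0 as x → 0; this is a 0/0 indeterminate form.
Expand each to leading order near x = 0: numerator ~ 2·x, denominator ~ 5·x.
The limit of the ratio is 2/5.

Final answer: 2/5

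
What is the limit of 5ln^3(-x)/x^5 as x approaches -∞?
This is an ∞/∞ indeterminate form as x → -∞.
Compare growth rates of the dominant terms (exponentials ≫ polynomials ≫ logarithms), or apply L'Hôpital's rule; the quotient → 0.
Limit = 0.

Final answer: 0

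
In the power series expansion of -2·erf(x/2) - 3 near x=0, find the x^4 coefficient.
Expand to order 4: -2·erf(x/2) - 3 = x^3/(6·√(π)) - 2·x/√(π) - 3 + O(x^5).
The coefficient of x^4 is 0.

Final answer: 0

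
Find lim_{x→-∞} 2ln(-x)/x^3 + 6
The quotient is an ∞/∞ indeterminate form as x → -∞.
Compare growth rates of the dominant terms (exponentials ≫ polynomials ≫ logarithms), or apply L'Hôpital's rule; the quotient → 0.
Adding the constant: 0 + 6 = 6. Limit = 6.

Final answer: 6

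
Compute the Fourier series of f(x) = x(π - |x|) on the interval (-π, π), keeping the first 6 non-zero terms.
8·sin(x)/π + 8·sin(3·x)/(27·π) + 8·sin(5·x)/(125·π) + 8·sin(7·x)/(343·π) + 8·sin(9·x)/(729·π) + 8·sin(11·x)/(1331·π)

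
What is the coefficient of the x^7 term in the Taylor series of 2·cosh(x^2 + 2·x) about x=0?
Expand to order 7: 2·cosh(x^2 + 2·x) = 6·x^7/5 + 98·x^6/45 + 8·x^5/3 + 7·x^4/3 + 4·x^3 + 4·x^2 + 2 + O(x^8).
The coefficient of x^7 is 6/5.

Final answer: 6/5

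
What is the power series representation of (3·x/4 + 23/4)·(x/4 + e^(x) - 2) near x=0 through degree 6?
41·x^6/2880 + 19·x^5/240 + 35·x^4/96 + 4·x^3/3 + 61·x^2/16 + 103·x/16 - 23/4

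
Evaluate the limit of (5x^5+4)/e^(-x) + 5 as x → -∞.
The quotient is an ∞/∞ indeterminate form as x → -∞.
Compare growth rates of the dominant terms (exponentials ≫ polynomials ≫ logarithms), or apply L'Hôpital's rule; the quotient → 0.
Adding the constant: 0 + 5 = 5. Limit = 5.

Final answer: 5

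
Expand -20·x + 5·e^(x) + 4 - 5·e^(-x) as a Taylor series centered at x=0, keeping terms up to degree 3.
5·x^3/3 - 10·x + 4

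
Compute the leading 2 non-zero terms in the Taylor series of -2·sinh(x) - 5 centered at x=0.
-2·x - 5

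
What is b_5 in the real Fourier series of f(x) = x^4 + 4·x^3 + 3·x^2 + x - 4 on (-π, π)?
b_5 = (1/π) ∫_{-π}^{π} f(x)·sin(5x) dx.
Evaluate the integral (use parity and integration by parts as needed): b_5 = 2/125 + 8·π^2/5.

Final answer: 2/125 + 8·π^2/5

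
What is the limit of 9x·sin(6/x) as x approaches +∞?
As x → +∞: let u = 6/x → 0⁺; then 9·x·sin(6/x) = 9·6·sin(u)/u → 9·6·1 = 54.
Limit = 54.

Final answer: 54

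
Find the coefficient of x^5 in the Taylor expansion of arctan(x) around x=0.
Expand to order 5: arctan(x) = x^5/5 - x^3/3 + x + O(x^6).
The coefficient of x^5 is 1/5.

Final answer: 1/5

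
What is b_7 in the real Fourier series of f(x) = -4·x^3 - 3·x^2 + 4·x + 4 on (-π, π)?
b_7 = (1/π) ∫_{-π}^{π} f(x)·sin(7x) dx.
Evaluate the integral (use parity and integration by parts as needed): b_7 = 440/343 - 8·π^2/7.

Final answer: 440/343 - 8·π^2/7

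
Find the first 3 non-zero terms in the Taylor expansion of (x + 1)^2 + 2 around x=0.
x^2 + 2·x + 3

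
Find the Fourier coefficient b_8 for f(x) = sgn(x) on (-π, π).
b_8 = (1/π) ∫_{-π}^{π} f(x)·sin(8x) dx.
Evaluate the integral (use parity and integration by parts as needed): b_8 = 0.

Final answer: 0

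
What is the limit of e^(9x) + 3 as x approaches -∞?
Evaluate the dominant behaviour as x → -∞; each term tends to a finite value or vanishes.
Limit = 3.

Final answer: 3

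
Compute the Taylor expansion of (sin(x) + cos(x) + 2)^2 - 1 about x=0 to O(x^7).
-x^6/180 + 3·x^5/10 + x^4/6 - 2·x^3 - 2·x^2 + 6·x + 8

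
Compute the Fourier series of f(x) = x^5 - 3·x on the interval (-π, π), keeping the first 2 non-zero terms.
(-40·π^2 + 2·π^4 + 234)·sin(x) + (-π^4 - 9/2 + 5·π^2)·sin(2·x)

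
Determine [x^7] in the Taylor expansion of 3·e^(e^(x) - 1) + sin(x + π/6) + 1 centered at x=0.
877/1680 - √(3)/10080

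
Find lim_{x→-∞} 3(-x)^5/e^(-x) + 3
The quotient is an ∞/∞ indeterminate form as x → -∞.
Compare growth rates of the dominant terms (exponentials ≫ polynomials ≫ logarithms), or apply L'Hôpital's rule; the quotient → 0.
Adding the constant: 0 + 3 = 3. Limit = 3.

Final answer: 3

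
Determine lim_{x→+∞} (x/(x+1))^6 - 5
As x → +∞: x/(x+1) = 1/(1 + 1/x) → 1, and the 6th power of a limit-1 base also → 1; with the additive constant, 1 - 5 = -4.
Limit = -4.

Final answer: -4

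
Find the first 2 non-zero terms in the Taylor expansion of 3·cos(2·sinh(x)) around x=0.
3 - 6·x^2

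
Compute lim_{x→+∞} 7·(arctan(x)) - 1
Evaluate the dominant behaviour as x → +∞; each term tends to a finite value or vanishes.
Limit = -1 + 7·π/2.

Final answer: -1 + 7·π/2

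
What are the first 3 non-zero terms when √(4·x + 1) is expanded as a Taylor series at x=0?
-2·x^2 + 2·x + 1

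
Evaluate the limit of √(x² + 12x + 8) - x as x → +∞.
This is an ∞ − ∞ indeterminate form.
Multiply and divide by the conjugate √(x²+12x + 8) + x; the x² terms cancel, leaving (12x + 8)/(√(x²+12x + 8)+x) → 12/2 = 6.
Limit = 6.

Final answer: 6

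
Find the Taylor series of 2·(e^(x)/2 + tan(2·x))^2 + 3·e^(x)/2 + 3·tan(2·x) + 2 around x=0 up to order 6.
16663·x^6/288 + 389·x^5/16 + 1331·x^4/48 + 65·x^3/4 + 55·x^2/4 + 25·x/2 + 4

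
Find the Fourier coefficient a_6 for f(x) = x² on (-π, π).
a_6 = (1/π) ∫_{-π}^{π} f(x)·cos(6x) dx.
Evaluate the integral (use parity and integration by parts as needed): a_6 = 1/9.

Final answer: 1/9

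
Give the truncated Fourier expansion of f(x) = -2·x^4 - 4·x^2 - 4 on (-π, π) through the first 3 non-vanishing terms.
(-80 + 16·π^2)·cos(x) + (2 - 4·π^2)·cos(2·x) - 2·π^4/5 - 4·π^2/3 - 4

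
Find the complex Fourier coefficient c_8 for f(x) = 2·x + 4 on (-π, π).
Compute the real Fourier coefficients first: a_8 = 0, b_8 = -1/2.
Then c_8 = (a_8 − i·b_8)/2 = i/4.

Final answer: i/4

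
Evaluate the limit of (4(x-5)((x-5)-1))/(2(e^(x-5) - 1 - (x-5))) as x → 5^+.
Both numerator and denominator → 0 as x → 5^+; this is a 0/0 indeterminate form.
Expand each to leading order near x = 5: numerator ~ -4·(x - 5), denominator ~ (x - 5)^2.
The limit of the ratio is -∞.

Final answer: -∞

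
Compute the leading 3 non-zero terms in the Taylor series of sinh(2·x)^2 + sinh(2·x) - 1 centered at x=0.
4·x^2 + 2·x - 1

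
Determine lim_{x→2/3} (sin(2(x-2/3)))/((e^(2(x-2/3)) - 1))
Both numerator and denominator → 0 as x → 2/3; this is a 0/0 indeterminate form.
Expand each to leading order near x = 2/3: numerator ~ 2·(x - 2/3), denominator ~ 2·(x - 2/3).
The limit of the ratio is 1.

Final answer: 1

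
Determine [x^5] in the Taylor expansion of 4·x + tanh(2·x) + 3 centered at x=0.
Expand to order 5: 4·x + tanh(2·x) + 3 = 64·x^5/15 - 8·x^3/3 + 6·x + 3 + O(x^6).
The coefficient of x^5 is 64/15.

Final answer: 64/15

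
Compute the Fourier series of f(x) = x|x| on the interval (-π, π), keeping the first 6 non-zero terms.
(-8 + 2·π^2)·sin(x)/π - π·sin(2·x) + (-8 + 18·π^2)·sin(3·x)/(27·π) - π·sin(4·x)/2 + (-8 + 50·π^2)·sin(5·x)/(125·π) - π·sin(6·x)/3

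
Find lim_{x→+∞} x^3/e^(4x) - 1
The quotient is an ∞/∞ indeterminate form as x → +∞.
The exponential denominator e^(4x) dominates the polynomial numerator (e^x ≫ x^3 as x → ∞), so the quotient → 0.
Adding the constant: 0 - 1 = -1. Limit = -1.

Final answer: -1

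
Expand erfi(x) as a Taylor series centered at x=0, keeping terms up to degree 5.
x^5/(5·√(π)) + 2·x^3/(3·√(π)) + 2·x/√(π)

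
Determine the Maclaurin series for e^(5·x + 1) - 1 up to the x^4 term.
625·e·x^4/24 + 125·e·x^3/6 + 25·e·x^2/2 + 5·e·x - 1 + e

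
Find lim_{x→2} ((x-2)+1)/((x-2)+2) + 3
Direct substitution at x = 2 gives 7/2.

Final answer: 7/2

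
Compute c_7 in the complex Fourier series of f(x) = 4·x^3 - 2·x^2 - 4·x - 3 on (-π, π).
Compute the real Fourier coefficients first: a_7 = 8/49, b_7 = -440/343 + 8·π^2/7.
Then c_7 = (a_7 − i·b_7)/2 = 4/49 - 4·i·π^2/7 + 220·i/343.

Final answer: 4/49 - 4·i·π^2/7 + 220·i/343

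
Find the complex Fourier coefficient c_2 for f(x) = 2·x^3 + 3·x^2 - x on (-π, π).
Compute the real Fourier coefficients first: a_2 = 3, b_2 = 4 - 2·π^2.
Then c_2 = (a_2 − i·b_2)/2 = 3/2 - 2·i + i·π^2.

Final answer: 3/2 - 2·i + i·π^2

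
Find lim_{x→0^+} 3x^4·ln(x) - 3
The product is a 0·∞ indeterminate form at x → 0⁺.
Rewrite the product as 3·ln(x) / x^(-4) and apply L'Hôpital, or use the standard hierarchy x^(-4) ≫ |ln x| as x → 0⁺.
The indeterminate product → 0, so the limit = -3.

Final answer: -3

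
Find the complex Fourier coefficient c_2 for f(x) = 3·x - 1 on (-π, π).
Compute the real Fourier coefficients first: a_2 = 0, b_2 = -3.
Then c_2 = (a_2 − i·b_2)/2 = 3·i/2.

Final answer: 3·i/2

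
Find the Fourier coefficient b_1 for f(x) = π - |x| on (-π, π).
b_1 = (1/π) ∫_{-π}^{π} f(x)·sin(1x) dx.
Evaluate the integral (use parity and integration by parts as needed): b_1 = 0.

Final answer: 0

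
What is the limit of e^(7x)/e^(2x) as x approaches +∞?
This is an ∞/∞ indeterminate form as x → +∞.
Rewrite e^(7x)/e^(2x) = e^((7−2)x) = e^(5x); the exponent coefficient is 5 > 0 so e^(5x) → ∞.
Limit = ∞.

Final answer: ∞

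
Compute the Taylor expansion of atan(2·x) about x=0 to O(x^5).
-8·x^3/3 + 2·x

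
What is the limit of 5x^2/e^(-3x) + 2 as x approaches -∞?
The quotient is an ∞/∞ indeterminate form as x → -∞.
Compare growth rates of the dominant terms (exponentials ≫ polynomials ≫ logarithms), or apply L'Hôpital's rule; the quotient → 0.
Adding the constant: 0 + 2 = 2. Limit = 2.

Final answer: 2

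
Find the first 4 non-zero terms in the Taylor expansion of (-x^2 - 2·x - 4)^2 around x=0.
4·x^3 + 12·x^2 + 16·x + 16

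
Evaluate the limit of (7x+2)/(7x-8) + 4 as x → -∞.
Evaluate the dominant behaviour as x → -∞; each term tends to a finite value or vanishes.
Limit = 5.

Final answer: 5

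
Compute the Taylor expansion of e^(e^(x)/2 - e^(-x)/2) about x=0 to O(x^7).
37·x^6/720 + x^5/10 + 5·x^4/24 + x^3/3 + x^2/2 + x + 1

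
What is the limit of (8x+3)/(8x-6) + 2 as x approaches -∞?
Evaluate the dominant behaviour as x → -∞; each term tends to a finite value or vanishes.
Limit = 3.

Final answer: 3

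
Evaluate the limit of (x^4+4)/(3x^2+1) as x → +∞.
This is an ∞/∞ indeterminate form as x → +∞.
Divide numerator and denominator by x^4 and let the lower-order terms vanish; the numerator's degree 4 exceeds the denominator's degree 2, so the quotient diverges.
Limit = ∞.

Final answer: ∞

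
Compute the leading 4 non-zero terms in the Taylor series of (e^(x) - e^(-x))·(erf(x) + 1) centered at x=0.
-2·x^4/(3·√(π)) + x^3/3 + 4·x^2/√(π) + 2·x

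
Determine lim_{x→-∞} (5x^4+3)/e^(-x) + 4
The quotient is an ∞/∞ indeterminate form as x → -∞.
Compare growth rates of the dominant terms (exponentials ≫ polynomials ≫ logarithms), or apply L'Hôpital's rule; the quotient → 0.
Adding the constant: 0 + 4 = 4. Limit = 4.

Final answer: 4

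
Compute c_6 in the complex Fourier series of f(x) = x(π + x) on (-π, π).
Compute the real Fourier coefficients first: a_6 = 1/9, b_6 = -π/3.
Then c_6 = (a_6 − i·b_6)/2 = 1/18 + i·π/6.

Final answer: 1/18 + i·π/6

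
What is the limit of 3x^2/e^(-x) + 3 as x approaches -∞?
The quotient is an ∞/∞ indeterminate form as x → -∞.
Compare growth rates of the dominant terms (exponentials ≫ polynomials ≫ logarithms), or apply L'Hôpital's rule; the quotient → 0.
Adding the constant: 0 + 3 = 3. Limit = 3.

Final answer: 3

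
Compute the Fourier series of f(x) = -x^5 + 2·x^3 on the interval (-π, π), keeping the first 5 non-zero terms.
(-264 - 2·π^4 + 44·π^2)·sin(x) + (-7·π^2 + 21/2 + π^4)·sin(2·x) + (-2·π^4/3 - 152/81 + 76·π^2/27)·sin(3·x) + (-13·π^2/8 + 39/64 + π^4/2)·sin(4·x) + (-2·π^4/5 - 168/625 + 28·π^2/25)·sin(5·x)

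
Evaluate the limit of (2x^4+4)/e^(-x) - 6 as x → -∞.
The quotient is an ∞/∞ indeterminate form as x → -∞.
Compare growth rates of the dominant terms (exponentials ≫ polynomials ≫ logarithms), or apply L'Hôpital's rule; the quotient → 0.
Adding the constant: 0 - 6 = -6. Limit = -6.

Final answer: -6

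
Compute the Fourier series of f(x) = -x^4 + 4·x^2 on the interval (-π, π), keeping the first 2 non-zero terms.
(-64 + 8·π^2)·cos(x) - π^4/5 + 4·π^2/3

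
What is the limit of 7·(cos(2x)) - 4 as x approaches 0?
Direct substitution at x = 0 gives 3.

Final answer: 3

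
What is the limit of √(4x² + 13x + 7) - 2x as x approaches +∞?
As x → +∞: multiply by the conjugate to get (13x+7)/(√(4x²+13x+7)+2x); the denominator ~ 4x, so the limit is 13/4.
Limit = 13/4.

Final answer: 13/4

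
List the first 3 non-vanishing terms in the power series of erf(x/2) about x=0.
x^5/(160·√(π)) - x^3/(12·√(π)) + x/√(π)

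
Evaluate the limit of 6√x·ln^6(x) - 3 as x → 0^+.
The product is a 0·∞ indeterminate form at x → 0⁺.
Rewrite the product as 6·ln^6(x) / x^(-1/2) and apply L'Hôpital, or use the standard hierarchy x^(-1/2) ≫ |ln x|^6 as x → 0⁺.
The indeterminate product → 0, so the limit = -3.

Final answer: -3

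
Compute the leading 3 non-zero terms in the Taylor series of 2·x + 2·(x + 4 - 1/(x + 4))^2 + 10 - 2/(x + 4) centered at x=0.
255·x^2/128 + 289·x/16 + 301/8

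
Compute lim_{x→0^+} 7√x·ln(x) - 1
The product is a 0·∞ indeterminate form at x → 0⁺.
Rewrite the product as 7·ln(x) / x^(-1/2) and apply L'Hôpital, or use the standard hierarchy x^(-1/2) ≫ |ln x| as x → 0⁺.
The indeterminate product → 0, so the limit = -1.

Final answer: -1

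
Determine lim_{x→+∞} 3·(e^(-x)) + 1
Evaluate the dominant behaviour as x → +∞; each term tends to a finite value or vanishes.
Limit = 1.

Final answer: 1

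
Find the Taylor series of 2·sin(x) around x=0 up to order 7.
-x^7/2520 + x^5/60 - x^3/3 + 2·x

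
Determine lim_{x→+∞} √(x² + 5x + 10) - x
This is an ∞ − ∞ indeterminate form.
Multiply and divide by the conjugate √(x²+5x + 10) + x; the x² terms cancel, leaving (5x + 10)/(√(x²+5x + 10)+x) → 5/2.
Limit = 5/2.

Final answer: 5/2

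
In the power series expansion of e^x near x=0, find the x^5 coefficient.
Expand to order 5: e^x = x^5/120 + x^4/24 + x^3/6 + x^2/2 + x + 1 + O(x^6).
The coefficient of x^5 is 1/120.

Final answer: 1/120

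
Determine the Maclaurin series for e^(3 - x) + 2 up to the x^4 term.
x^4·e^(3)/24 - x^3·e^(3)/6 + x^2·e^(3)/2 - x·e^(3) + 2 + e^(3)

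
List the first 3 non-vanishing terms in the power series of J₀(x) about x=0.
x^4/64 - x^2/4 + 1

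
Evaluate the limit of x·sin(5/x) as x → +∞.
As x → +∞: let u = 5/x → 0⁺; then x·sin(5/x) = 5·sin(u)/u → 5·1 = 5.
Limit = 5.

Final answer: 5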